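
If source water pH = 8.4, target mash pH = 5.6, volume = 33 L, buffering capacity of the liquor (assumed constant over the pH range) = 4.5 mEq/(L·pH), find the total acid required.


acid = buffering capacity · (pH_source − pH_target) · V
acid = 4.5 · (8.4 − 5.6) · 33

415.8000 mEq


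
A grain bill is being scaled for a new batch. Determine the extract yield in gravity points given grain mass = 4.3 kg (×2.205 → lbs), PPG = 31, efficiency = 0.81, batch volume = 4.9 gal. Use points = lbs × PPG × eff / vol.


lbs = 4.3 × 2.205 = 9.4815
points = 9.4815 × 31 × 0.81 / 4.9

48.5879 points


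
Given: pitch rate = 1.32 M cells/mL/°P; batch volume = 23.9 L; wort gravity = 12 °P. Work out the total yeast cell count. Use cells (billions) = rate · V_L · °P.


cells = 1.32 · 23.9 · 12

378.5760 billion cells


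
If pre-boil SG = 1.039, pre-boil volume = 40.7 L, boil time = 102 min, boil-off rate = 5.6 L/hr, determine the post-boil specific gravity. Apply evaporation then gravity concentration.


V_post = V_pre − rate·(t/60);  SG_post = 1 + (SG_pre−1)·V_pre/V_post
V_post = 40.7 − 5.6·(102/60) = 31.1800
SG_post = 1 + (1.039 − 1)·40.7/31.1800

1.0509


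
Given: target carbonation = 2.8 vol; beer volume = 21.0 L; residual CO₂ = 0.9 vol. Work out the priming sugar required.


sugar = (target − residual)·4.0·V
sugar = (2.8 − 0.9)·4.0·21.0

159.6000 g


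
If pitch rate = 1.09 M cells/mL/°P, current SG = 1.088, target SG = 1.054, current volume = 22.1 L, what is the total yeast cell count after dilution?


V_w = V·((SG_c−1)/(SG_t−1)−1);  °P = 259 − 259/SG_t;  cells = rate·(V+V_w)·°P
V_w = 22.1·((1.088−1)/(1.054−1)−1) = 13.9148
V_final = 22.1 + 13.9148 = 36.0148
°P = 259 − 259/1.054 = 13.2694
cells = 1.09·36.0148·13.2694

520.9075 billion cells


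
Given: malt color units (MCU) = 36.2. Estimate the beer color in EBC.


SRM = 1.4922·MCU^0.6859;  EBC = SRM·1.97
SRM = 1.4922·36.2^0.6859 = 17.4963
EBC = 17.4963·1.97

34.4676 EBC


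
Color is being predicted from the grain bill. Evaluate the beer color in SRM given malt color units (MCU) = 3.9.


SRM = 1.4922 · MCU^0.6859
SRM = 1.4922 · 3.9^0.6859

3.7952 SRM


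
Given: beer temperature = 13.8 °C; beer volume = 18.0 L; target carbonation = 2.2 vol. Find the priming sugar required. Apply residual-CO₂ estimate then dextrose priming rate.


residual = 14.695·(0.01821 + 0.09011·e^(−0.04·T));  sugar = (target − residual)·4.0·V
residual = 14.695·(0.01821 + 0.09011·e^(−0.04·13.8)) = 1.0300
sugar = (2.2 − 1.0300)·4.0·18.0

84.2366 g


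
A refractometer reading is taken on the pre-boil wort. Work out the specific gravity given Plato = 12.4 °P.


SG = 259/(259 − P)
SG = 259/(259 − 12.4)

1.0503


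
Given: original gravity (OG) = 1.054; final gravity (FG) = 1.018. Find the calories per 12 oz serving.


ABW = (OG−FG)·131.25·0.79/FG;  °P = 259 − 259/SG (for OG→OE and FG→AE);  RE = 0.1808·OE + 0.8192·AE;  Cal = (6.9·ABW + 4·(RE−0.1))·FG·3.55
ABW = (1.054 − 1.018)·131.25·0.79/1.018 = 3.6667
OE = 259 − 259/1.054 = 13.2694 °P
AE = 259 − 259/1.018 = 4.5796 °P
RE = 0.1808·13.2694 + 0.8192·4.5796 = 6.1507 °P
Cal = (6.9·3.6667 + 4·(6.1507−0.1))·1.018·3.55

178.9002 kcal


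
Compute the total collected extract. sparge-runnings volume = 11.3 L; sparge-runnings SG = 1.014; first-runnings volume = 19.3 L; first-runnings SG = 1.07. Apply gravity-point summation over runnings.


total = Σ (SG_i − 1)·1000·V_i
first = (1.07 − 1)·1000·19.3 = 1351.0000
sparge = (1.014 − 1)·1000·11.3 = 158.2000
total = 1351.0000 + 158.2000

1509.2000 gravity·L


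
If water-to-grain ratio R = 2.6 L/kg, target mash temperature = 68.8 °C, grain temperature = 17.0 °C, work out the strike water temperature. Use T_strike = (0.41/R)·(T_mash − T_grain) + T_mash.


T_strike = (0.41/2.6)·(68.8 − 17.0) + 68.8

76.9685 °C


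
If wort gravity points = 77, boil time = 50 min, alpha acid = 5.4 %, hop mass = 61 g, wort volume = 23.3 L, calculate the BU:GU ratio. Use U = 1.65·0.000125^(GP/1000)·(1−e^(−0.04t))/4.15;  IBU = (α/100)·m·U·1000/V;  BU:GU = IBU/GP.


U = 1.65·0.000125^(77/1000)·(1−e^(−0.04·50))/4.15 = 0.1721
IBU = (5.4/100)·61·0.1721·1000/23.3 = 24.3284
BU:GU = 24.3284/77

0.3160


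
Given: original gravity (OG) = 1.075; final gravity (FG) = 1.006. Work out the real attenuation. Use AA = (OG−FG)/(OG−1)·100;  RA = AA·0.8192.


AA = (1.075 − 1.006)/(1.075 − 1)·100 = 92.0000
RA = 92.0000·0.8192

75.3664 %


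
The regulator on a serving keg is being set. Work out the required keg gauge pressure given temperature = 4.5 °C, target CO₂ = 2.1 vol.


psi = vols/(0.01821 + 0.09011·e^(−0.04·T)) − 14.695
psi = 2.1/(0.01821 + 0.09011·e^(−0.04·4.5)) − 14.695

7.7706 psi


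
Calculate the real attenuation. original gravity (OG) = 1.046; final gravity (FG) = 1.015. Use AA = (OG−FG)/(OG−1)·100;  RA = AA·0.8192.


AA = (1.046 − 1.015)/(1.046 − 1)·100 = 67.3913
RA = 67.3913·0.8192

55.2070 %


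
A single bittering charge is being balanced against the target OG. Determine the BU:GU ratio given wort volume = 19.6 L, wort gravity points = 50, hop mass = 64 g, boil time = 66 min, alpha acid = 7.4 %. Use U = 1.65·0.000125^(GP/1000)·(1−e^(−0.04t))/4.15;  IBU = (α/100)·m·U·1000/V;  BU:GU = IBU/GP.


U = 1.65·0.000125^(50/1000)·(1−e^(−0.04·66))/4.15 = 0.2356
IBU = (7.4/100)·64·0.2356·1000/19.6 = 56.9225
BU:GU = 56.9225/50

1.1384


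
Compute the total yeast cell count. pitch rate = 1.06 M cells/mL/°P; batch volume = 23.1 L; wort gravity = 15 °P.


cells (billions) = rate · V_L · °P
cells = 1.06 · 23.1 · 15

367.2900 billion cells


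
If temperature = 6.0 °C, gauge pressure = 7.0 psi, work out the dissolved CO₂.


vols = (P + 14.695)·(0.01821 + 0.09011·e^(−0.04·T))
vols = (7.0 + 14.695)·(0.01821 + 0.09011·e^(−0.04·6.0))

1.9329 volumes


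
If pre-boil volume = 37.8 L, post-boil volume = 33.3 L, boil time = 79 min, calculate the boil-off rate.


rate = (V_pre − V_post) / (t_min/60)
rate = (37.8 − 33.3) / (79/60)

3.4177 L/hr


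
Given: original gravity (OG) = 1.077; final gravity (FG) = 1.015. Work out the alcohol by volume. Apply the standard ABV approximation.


ABV = (OG − FG) · 131.25
ABV = (1.077 − 1.015) · 131.25

8.1375 % ABV


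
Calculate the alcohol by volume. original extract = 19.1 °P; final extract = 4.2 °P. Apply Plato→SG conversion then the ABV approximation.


SG = 259/(259 − P);  ABV = (OG − FG)·131.25
OG = 259/(259 − 19.1) = 1.0796
FG = 259/(259 − 4.2) = 1.0165
ABV = (1.0796 − 1.0165)·131.25

8.2862 % ABV


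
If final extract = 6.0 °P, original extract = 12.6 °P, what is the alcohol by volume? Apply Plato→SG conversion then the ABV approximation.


SG = 259/(259 − P);  ABV = (OG − FG)·131.25
OG = 259/(259 − 12.6) = 1.0511
FG = 259/(259 − 6.0) = 1.0237
ABV = (1.0511 − 1.0237)·131.25

3.5990 % ABV


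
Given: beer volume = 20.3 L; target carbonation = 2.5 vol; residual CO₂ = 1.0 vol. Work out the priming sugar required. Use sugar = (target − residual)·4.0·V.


sugar = (2.5 − 1.0)·4.0·20.3

121.8000 g


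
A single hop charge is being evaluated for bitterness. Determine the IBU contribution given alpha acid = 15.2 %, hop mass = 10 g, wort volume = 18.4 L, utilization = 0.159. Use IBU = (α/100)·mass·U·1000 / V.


IBU = (15.2/100)·10·0.159·1000 / 18.4

13.1348 IBU


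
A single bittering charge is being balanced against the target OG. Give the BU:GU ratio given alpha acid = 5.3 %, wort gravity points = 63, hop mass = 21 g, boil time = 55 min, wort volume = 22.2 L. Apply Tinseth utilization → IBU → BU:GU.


U = 1.65·0.000125^(GP/1000)·(1−e^(−0.04t))/4.15;  IBU = (α/100)·m·U·1000/V;  BU:GU = IBU/GP
U = 1.65·0.000125^(63/1000)·(1−e^(−0.04·55))/4.15 = 0.2007
IBU = (5.3/100)·21·0.2007·1000/22.2 = 10.0619
BU:GU = 10.0619/63

0.1597


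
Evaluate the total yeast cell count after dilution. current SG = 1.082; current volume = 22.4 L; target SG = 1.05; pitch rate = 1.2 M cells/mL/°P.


V_w = V·((SG_c−1)/(SG_t−1)−1);  °P = 259 − 259/SG_t;  cells = rate·(V+V_w)·°P
V_w = 22.4·((1.082−1)/(1.05−1)−1) = 14.3360
V_final = 22.4 + 14.3360 = 36.7360
°P = 259 − 259/1.05 = 12.3333
cells = 1.2·36.7360·12.3333

543.6928 billion cells


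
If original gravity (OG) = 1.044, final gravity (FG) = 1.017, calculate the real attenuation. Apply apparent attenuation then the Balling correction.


AA = (OG−FG)/(OG−1)·100;  RA = AA·0.8192
AA = (1.044 − 1.017)/(1.044 − 1)·100 = 61.3636
RA = 61.3636·0.8192

50.2691 %


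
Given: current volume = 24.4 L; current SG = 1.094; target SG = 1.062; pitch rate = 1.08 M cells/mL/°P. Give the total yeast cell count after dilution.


V_w = V·((SG_c−1)/(SG_t−1)−1);  °P = 259 − 259/SG_t;  cells = rate·(V+V_w)·°P
V_w = 24.4·((1.094−1)/(1.062−1)−1) = 12.5935
V_final = 24.4 + 12.5935 = 36.9935
°P = 259 − 259/1.062 = 15.1205
cells = 1.08·36.9935·15.1205

604.1109 billion cells


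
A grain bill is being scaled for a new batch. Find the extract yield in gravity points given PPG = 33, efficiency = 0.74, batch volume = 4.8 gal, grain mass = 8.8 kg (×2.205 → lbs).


points = lbs × PPG × eff / vol
lbs = 8.8 × 2.205 = 19.4040
points = 19.4040 × 33 × 0.74 / 4.8

98.7179 points


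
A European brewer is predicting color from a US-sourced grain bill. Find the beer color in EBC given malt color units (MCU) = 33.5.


SRM = 1.4922·MCU^0.6859;  EBC = SRM·1.97
SRM = 1.4922·33.5^0.6859 = 16.5903
EBC = 16.5903·1.97

32.6830 EBC


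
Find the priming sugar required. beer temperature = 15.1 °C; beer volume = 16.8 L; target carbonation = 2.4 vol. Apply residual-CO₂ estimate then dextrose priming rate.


residual = 14.695·(0.01821 + 0.09011·e^(−0.04·T));  sugar = (target − residual)·4.0·V
residual = 14.695·(0.01821 + 0.09011·e^(−0.04·15.1)) = 0.9914
sugar = (2.4 − 0.9914)·4.0·16.8

94.6571 g


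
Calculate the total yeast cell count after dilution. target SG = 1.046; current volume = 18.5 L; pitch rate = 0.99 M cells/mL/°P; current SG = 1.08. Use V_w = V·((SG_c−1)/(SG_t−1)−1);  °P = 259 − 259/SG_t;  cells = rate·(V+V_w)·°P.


V_w = 18.5·((1.08−1)/(1.046−1)−1) = 13.6739
V_final = 18.5 + 13.6739 = 32.1739
°P = 259 − 259/1.046 = 11.3901
cells = 0.99·32.1739·11.3901

362.7981 billion cells


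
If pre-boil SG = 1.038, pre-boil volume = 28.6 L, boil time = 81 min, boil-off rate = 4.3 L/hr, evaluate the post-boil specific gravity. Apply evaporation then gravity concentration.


V_post = V_pre − rate·(t/60);  SG_post = 1 + (SG_pre−1)·V_pre/V_post
V_post = 28.6 − 4.3·(81/60) = 22.7950
SG_post = 1 + (1.038 − 1)·28.6/22.7950

1.0477


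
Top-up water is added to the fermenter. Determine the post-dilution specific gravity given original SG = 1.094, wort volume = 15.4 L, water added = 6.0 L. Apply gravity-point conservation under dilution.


SG_new = 1 + (SG_old − 1)·V_old/(V_old + V_water)
pts = (1.094 − 1)·1000·15.4/(15.4 + 6.0) = 67.6449
SG_new = 1 + 67.6449/1000

1.0676


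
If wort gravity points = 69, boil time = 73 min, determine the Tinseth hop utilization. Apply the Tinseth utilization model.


U = 1.65·0.000125^(GP/1000) · (1 − e^(−0.04·t))/4.15
bigness = 1.65·0.000125^(69/1000) = 0.8875
boil_factor = (1 − e^(−0.04·73))/4.15 = 0.2280
U = 0.8875 · 0.2280

0.2023


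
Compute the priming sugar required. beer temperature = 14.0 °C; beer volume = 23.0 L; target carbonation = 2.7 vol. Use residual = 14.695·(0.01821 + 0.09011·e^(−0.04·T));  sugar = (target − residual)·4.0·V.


residual = 14.695·(0.01821 + 0.09011·e^(−0.04·14.0)) = 1.0240
sugar = (2.7 − 1.0240)·4.0·23.0

154.1946 g


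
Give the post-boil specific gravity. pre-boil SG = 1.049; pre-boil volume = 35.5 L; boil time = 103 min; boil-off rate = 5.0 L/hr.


V_post = V_pre − rate·(t/60);  SG_post = 1 + (SG_pre−1)·V_pre/V_post
V_post = 35.5 − 5.0·(103/60) = 26.9167
SG_post = 1 + (1.049 − 1)·35.5/26.9167

1.0646


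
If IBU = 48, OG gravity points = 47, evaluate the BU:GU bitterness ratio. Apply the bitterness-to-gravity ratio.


BU:GU = IBU / OG_points
BU:GU = 48 / 47

1.0213


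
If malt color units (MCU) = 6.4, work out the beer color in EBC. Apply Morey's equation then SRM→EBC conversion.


SRM = 1.4922·MCU^0.6859;  EBC = SRM·1.97
SRM = 1.4922·6.4^0.6859 = 5.3307
EBC = 5.3307·1.97

10.5015 EBC


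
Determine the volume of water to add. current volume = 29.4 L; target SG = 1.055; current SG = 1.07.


V_water = V·((SG_curr − 1)/(SG_target − 1) − 1)
V_water = 29.4·((1.07 − 1)/(1.055 − 1) − 1)

8.0182 L


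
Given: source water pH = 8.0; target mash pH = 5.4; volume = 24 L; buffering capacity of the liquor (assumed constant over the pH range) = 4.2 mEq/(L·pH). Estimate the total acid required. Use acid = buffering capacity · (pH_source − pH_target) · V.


acid = 4.2 · (8.0 − 5.4) · 24

262.0800 mEq


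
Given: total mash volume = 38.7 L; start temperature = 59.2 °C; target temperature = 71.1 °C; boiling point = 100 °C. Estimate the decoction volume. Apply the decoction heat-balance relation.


V_dec = V_total·(T_target − T_start)/(T_boil − T_start)
V_dec = 38.7·(71.1 − 59.2)/(100 − 59.2)

11.2875 L


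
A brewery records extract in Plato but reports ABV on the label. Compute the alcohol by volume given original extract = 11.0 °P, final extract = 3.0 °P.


SG = 259/(259 − P);  ABV = (OG − FG)·131.25
OG = 259/(259 − 11.0) = 1.0444
FG = 259/(259 − 3.0) = 1.0117
ABV = (1.0444 − 1.0117)·131.25

4.2835 % ABV


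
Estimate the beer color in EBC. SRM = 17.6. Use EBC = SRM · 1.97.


EBC = 17.6 · 1.97

34.6720 EBC


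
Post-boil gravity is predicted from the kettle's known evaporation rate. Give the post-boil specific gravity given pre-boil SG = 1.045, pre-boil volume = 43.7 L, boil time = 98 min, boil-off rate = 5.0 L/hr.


V_post = V_pre − rate·(t/60);  SG_post = 1 + (SG_pre−1)·V_pre/V_post
V_post = 43.7 − 5.0·(98/60) = 35.5333
SG_post = 1 + (1.045 − 1)·43.7/35.5333

1.0553


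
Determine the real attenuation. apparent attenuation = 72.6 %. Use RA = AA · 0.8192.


RA = 72.6 · 0.8192

59.4739 %


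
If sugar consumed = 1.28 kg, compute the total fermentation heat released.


Q = m_sugar · 590 kJ/kg
Q = 1.28 · 590

755.2000 kJ


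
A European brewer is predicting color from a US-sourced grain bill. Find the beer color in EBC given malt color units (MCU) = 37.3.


SRM = 1.4922·MCU^0.6859;  EBC = SRM·1.97
SRM = 1.4922·37.3^0.6859 = 17.8592
EBC = 17.8592·1.97

35.1826 EBC


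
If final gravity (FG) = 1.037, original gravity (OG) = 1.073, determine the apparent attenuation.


AA = (OG − FG)/(OG − 1) · 100
AA = (1.073 − 1.037)/(1.073 − 1) · 100

49.3151 %


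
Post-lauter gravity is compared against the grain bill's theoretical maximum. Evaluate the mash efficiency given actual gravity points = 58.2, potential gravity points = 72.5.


efficiency = actual / potential × 100
efficiency = 58.2 / 72.5 × 100

80.2759 %


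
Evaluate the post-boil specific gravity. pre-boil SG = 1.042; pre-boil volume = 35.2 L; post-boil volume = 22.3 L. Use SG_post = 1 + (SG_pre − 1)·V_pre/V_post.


pts_pre = (1.042 − 1)·1000 = 42.0000
pts_post = 42.0000·35.2/22.3 = 66.2960
SG_post = 1 + 66.2960/1000

1.0663


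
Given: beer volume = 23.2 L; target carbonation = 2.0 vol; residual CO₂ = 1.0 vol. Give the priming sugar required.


sugar = (target − residual)·4.0·V
sugar = (2.0 − 1.0)·4.0·23.2

92.8000 g


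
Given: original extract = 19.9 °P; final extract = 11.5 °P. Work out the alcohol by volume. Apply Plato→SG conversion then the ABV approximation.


SG = 259/(259 − P);  ABV = (OG − FG)·131.25
OG = 259/(259 − 19.9) = 1.0832
FG = 259/(259 − 11.5) = 1.0465
ABV = (1.0832 − 1.0465)·131.25

4.8253 % ABV


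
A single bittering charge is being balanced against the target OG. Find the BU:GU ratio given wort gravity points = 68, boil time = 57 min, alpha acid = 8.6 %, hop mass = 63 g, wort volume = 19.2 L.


U = 1.65·0.000125^(GP/1000)·(1−e^(−0.04t))/4.15;  IBU = (α/100)·m·U·1000/V;  BU:GU = IBU/GP
U = 1.65·0.000125^(68/1000)·(1−e^(−0.04·57))/4.15 = 0.1937
IBU = (8.6/100)·63·0.1937·1000/19.2 = 54.6641
BU:GU = 54.6641/68

0.8039


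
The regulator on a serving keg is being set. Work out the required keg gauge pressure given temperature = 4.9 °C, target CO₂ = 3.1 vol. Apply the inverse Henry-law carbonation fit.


psi = vols/(0.01821 + 0.09011·e^(−0.04·T)) − 14.695
psi = 3.1/(0.01821 + 0.09011·e^(−0.04·4.9)) − 14.695

18.8979 psi


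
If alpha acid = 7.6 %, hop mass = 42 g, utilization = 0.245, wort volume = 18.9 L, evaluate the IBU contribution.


IBU = (α/100)·mass·U·1000 / V
IBU = (7.6/100)·42·0.245·1000 / 18.9

41.3778 IBU


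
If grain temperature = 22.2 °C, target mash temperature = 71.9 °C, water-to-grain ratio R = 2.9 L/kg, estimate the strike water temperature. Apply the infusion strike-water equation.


T_strike = (0.41/R)·(T_mash − T_grain) + T_mash
T_strike = (0.41/2.9)·(71.9 − 22.2) + 71.9

78.9266 °C


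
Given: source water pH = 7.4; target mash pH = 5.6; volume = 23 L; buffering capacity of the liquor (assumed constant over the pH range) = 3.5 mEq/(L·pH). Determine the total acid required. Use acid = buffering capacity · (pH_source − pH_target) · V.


acid = 3.5 · (7.4 − 5.6) · 23

144.9000 mEq


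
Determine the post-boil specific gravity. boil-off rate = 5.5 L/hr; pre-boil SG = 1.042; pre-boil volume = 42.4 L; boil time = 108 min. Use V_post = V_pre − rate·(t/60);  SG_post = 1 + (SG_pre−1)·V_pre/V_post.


V_post = 42.4 − 5.5·(108/60) = 32.5000
SG_post = 1 + (1.042 − 1)·42.4/32.5000

1.0548


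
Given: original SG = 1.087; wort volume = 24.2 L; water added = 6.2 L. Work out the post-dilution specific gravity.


SG_new = 1 + (SG_old − 1)·V_old/(V_old + V_water)
pts = (1.087 − 1)·1000·24.2/(24.2 + 6.2) = 69.2566
SG_new = 1 + 69.2566/1000

1.0693


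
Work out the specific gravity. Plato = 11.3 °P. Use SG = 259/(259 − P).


SG = 259/(259 − 11.3)

1.0456


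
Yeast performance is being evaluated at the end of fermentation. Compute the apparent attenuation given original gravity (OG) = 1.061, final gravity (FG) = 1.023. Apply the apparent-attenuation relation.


AA = (OG − FG)/(OG − 1) · 100
AA = (1.061 − 1.023)/(1.061 − 1) · 100

62.2951 %


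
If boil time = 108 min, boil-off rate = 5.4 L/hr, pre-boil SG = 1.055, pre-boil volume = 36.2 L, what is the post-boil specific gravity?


V_post = V_pre − rate·(t/60);  SG_post = 1 + (SG_pre−1)·V_pre/V_post
V_post = 36.2 − 5.4·(108/60) = 26.4800
SG_post = 1 + (1.055 − 1)·36.2/26.4800

1.0752


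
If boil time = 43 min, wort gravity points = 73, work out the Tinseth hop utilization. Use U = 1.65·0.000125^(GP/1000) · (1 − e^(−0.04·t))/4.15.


bigness = 1.65·0.000125^(73/1000) = 0.8562
boil_factor = (1 − e^(−0.04·43))/4.15 = 0.1978
U = 0.8562 · 0.1978

0.1694


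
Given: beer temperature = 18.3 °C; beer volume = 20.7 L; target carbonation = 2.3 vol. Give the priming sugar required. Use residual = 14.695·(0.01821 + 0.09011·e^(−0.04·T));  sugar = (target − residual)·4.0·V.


residual = 14.695·(0.01821 + 0.09011·e^(−0.04·18.3)) = 0.9044
sugar = (2.3 − 0.9044)·4.0·20.7

115.5516 g


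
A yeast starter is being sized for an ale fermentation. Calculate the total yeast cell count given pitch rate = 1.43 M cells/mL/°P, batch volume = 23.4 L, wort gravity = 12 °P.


cells (billions) = rate · V_L · °P
cells = 1.43 · 23.4 · 12

401.5440 billion cells


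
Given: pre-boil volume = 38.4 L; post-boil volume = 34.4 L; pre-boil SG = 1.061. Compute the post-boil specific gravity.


SG_post = 1 + (SG_pre − 1)·V_pre/V_post
pts_pre = (1.061 − 1)·1000 = 61.0000
pts_post = 61.0000·38.4/34.4 = 68.0930
SG_post = 1 + 68.0930/1000

1.0681


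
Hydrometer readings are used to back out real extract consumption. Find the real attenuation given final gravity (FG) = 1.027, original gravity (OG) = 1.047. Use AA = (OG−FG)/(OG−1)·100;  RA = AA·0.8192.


AA = (1.047 − 1.027)/(1.047 − 1)·100 = 42.5532
RA = 42.5532·0.8192

34.8596 %


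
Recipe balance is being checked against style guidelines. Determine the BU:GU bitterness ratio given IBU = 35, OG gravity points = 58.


BU:GU = IBU / OG_points
BU:GU = 35 / 58

0.6034


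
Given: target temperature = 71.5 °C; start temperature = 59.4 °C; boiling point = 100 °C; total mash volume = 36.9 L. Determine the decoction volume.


V_dec = V_total·(T_target − T_start)/(T_boil − T_start)
V_dec = 36.9·(71.5 − 59.4)/(100 − 59.4)

10.9973 L


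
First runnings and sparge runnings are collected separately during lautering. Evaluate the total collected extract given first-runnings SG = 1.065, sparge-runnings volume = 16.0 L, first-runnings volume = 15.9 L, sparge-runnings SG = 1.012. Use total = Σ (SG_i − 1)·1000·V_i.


first = (1.065 − 1)·1000·15.9 = 1033.5000
sparge = (1.012 − 1)·1000·16.0 = 192.0000
total = 1033.5000 + 192.0000

1225.5000 gravity·L


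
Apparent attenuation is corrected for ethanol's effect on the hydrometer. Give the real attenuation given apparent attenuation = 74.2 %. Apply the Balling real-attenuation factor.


RA = AA · 0.8192
RA = 74.2 · 0.8192

60.7846 %


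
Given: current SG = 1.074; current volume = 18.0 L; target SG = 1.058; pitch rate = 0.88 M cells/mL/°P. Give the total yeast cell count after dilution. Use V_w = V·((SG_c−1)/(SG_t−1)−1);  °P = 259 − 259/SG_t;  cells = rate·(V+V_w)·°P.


V_w = 18.0·((1.074−1)/(1.058−1)−1) = 4.9655
V_final = 18.0 + 4.9655 = 22.9655
°P = 259 − 259/1.058 = 14.1985
cells = 0.88·22.9655·14.1985

286.9465 billion cells


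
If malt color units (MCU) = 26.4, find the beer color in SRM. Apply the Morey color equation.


SRM = 1.4922 · MCU^0.6859
SRM = 1.4922 · 26.4^0.6859

14.0898 SRM


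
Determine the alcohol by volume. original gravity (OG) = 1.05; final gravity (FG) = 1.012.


ABV = (OG − FG) · 131.25
ABV = (1.05 − 1.012) · 131.25

4.9875 % ABV


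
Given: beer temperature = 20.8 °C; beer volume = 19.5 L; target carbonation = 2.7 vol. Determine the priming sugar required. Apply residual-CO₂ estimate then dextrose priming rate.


residual = 14.695·(0.01821 + 0.09011·e^(−0.04·T));  sugar = (target − residual)·4.0·V
residual = 14.695·(0.01821 + 0.09011·e^(−0.04·20.8)) = 0.8438
sugar = (2.7 − 0.8438)·4.0·19.5

144.7802 g


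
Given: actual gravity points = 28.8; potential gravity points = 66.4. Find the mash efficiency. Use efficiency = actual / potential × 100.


efficiency = 28.8 / 66.4 × 100

43.3735 %


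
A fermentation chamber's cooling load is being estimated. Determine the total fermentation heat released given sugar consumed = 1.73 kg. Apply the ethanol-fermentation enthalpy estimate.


Q = m_sugar · 590 kJ/kg
Q = 1.73 · 590

1020.7000 kJ


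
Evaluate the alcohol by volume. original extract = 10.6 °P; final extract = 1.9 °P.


SG = 259/(259 − P);  ABV = (OG − FG)·131.25
OG = 259/(259 − 10.6) = 1.0427
FG = 259/(259 − 1.9) = 1.0074
ABV = (1.0427 − 1.0074)·131.25

4.6309 % ABV


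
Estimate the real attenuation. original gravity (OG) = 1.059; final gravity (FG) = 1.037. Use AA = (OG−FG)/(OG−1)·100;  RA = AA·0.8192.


AA = (1.059 − 1.037)/(1.059 − 1)·100 = 37.2881
RA = 37.2881·0.8192

30.5464 %


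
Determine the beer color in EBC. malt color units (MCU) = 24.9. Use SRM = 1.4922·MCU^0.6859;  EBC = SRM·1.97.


SRM = 1.4922·24.9^0.6859 = 13.5357
EBC = 13.5357·1.97

26.6653 EBC


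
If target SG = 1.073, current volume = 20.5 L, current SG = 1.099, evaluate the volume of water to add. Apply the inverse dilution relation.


V_water = V·((SG_curr − 1)/(SG_target − 1) − 1)
V_water = 20.5·((1.099 − 1)/(1.073 − 1) − 1)

7.3014 L


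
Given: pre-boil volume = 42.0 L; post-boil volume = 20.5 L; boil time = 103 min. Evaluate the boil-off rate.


rate = (V_pre − V_post) / (t_min/60)
rate = (42.0 − 20.5) / (103/60)

12.5243 L/hr


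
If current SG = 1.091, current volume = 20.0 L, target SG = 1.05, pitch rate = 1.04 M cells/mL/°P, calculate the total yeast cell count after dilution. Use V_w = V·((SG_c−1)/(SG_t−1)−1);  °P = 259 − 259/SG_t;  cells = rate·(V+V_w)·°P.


V_w = 20.0·((1.091−1)/(1.05−1)−1) = 16.4000
V_final = 20.0 + 16.4000 = 36.4000
°P = 259 − 259/1.05 = 12.3333
cells = 1.04·36.4000·12.3333

466.8907 billion cells


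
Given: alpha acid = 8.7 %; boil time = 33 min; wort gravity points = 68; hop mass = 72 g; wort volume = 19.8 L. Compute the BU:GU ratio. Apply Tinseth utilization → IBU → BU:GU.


U = 1.65·0.000125^(GP/1000)·(1−e^(−0.04t))/4.15;  IBU = (α/100)·m·U·1000/V;  BU:GU = IBU/GP
U = 1.65·0.000125^(68/1000)·(1−e^(−0.04·33))/4.15 = 0.1581
IBU = (8.7/100)·72·0.1581·1000/19.8 = 50.0306
BU:GU = 50.0306/68

0.7357


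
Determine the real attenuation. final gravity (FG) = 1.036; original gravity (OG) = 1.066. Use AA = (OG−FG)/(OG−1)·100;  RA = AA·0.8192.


AA = (1.066 − 1.036)/(1.066 − 1)·100 = 45.4545
RA = 45.4545·0.8192

37.2364 %


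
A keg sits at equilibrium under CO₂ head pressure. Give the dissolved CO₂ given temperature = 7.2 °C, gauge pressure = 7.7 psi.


vols = (P + 14.695)·(0.01821 + 0.09011·e^(−0.04·T))
vols = (7.7 + 14.695)·(0.01821 + 0.09011·e^(−0.04·7.2))

1.9208 volumes


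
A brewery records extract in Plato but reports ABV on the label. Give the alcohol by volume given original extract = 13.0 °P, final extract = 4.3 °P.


SG = 259/(259 − P);  ABV = (OG − FG)·131.25
OG = 259/(259 − 13.0) = 1.0528
FG = 259/(259 − 4.3) = 1.0169
ABV = (1.0528 − 1.0169)·131.25

4.7201 % ABV


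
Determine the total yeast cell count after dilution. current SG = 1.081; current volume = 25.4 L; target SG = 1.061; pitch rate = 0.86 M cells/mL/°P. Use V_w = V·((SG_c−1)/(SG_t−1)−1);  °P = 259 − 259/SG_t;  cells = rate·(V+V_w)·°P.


V_w = 25.4·((1.081−1)/(1.061−1)−1) = 8.3279
V_final = 25.4 + 8.3279 = 33.7279
°P = 259 − 259/1.061 = 14.8907
cells = 0.86·33.7279·14.8907

431.9183 billion cells


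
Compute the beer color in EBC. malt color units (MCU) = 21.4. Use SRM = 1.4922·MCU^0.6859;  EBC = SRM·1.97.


SRM = 1.4922·21.4^0.6859 = 12.1999
EBC = 12.1999·1.97

24.0339 EBC


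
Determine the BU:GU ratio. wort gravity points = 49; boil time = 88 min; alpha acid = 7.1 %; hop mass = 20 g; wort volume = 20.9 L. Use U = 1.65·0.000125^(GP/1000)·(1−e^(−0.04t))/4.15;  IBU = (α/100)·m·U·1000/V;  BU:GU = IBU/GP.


U = 1.65·0.000125^(49/1000)·(1−e^(−0.04·88))/4.15 = 0.2484
IBU = (7.1/100)·20·0.2484·1000/20.9 = 16.8763
BU:GU = 16.8763/49

0.3444


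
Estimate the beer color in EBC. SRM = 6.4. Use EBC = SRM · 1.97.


EBC = 6.4 · 1.97

12.6080 EBC


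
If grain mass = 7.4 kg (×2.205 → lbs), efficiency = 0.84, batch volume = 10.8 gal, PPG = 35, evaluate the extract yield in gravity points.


points = lbs × PPG × eff / vol
lbs = 7.4 × 2.205 = 16.3170
points = 16.3170 × 35 × 0.84 / 10.8

44.4185 points


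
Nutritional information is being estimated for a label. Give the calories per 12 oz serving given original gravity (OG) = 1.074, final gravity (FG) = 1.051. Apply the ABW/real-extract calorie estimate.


ABW = (OG−FG)·131.25·0.79/FG;  °P = 259 − 259/SG (for OG→OE and FG→AE);  RE = 0.1808·OE + 0.8192·AE;  Cal = (6.9·ABW + 4·(RE−0.1))·FG·3.55
ABW = (1.074 − 1.051)·131.25·0.79/1.051 = 2.2691
OE = 259 − 259/1.074 = 17.8454 °P
AE = 259 − 259/1.051 = 12.5680 °P
RE = 0.1808·17.8454 + 0.8192·12.5680 = 13.5222 °P
Cal = (6.9·2.2691 + 4·(13.5222−0.1))·1.051·3.55

258.7314 kcal


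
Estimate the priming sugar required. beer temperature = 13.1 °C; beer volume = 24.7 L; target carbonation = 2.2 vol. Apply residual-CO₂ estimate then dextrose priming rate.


residual = 14.695·(0.01821 + 0.09011·e^(−0.04·T));  sugar = (target − residual)·4.0·V
residual = 14.695·(0.01821 + 0.09011·e^(−0.04·13.1)) = 1.0517
sugar = (2.2 − 1.0517)·4.0·24.7

113.4523 g


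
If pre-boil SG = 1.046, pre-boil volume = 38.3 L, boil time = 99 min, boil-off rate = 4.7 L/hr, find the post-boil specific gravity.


V_post = V_pre − rate·(t/60);  SG_post = 1 + (SG_pre−1)·V_pre/V_post
V_post = 38.3 − 4.7·(99/60) = 30.5450
SG_post = 1 + (1.046 − 1)·38.3/30.5450

1.0577


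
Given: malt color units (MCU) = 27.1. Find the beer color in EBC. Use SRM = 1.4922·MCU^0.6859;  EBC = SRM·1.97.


SRM = 1.4922·27.1^0.6859 = 14.3450
EBC = 14.3450·1.97

28.2597 EBC


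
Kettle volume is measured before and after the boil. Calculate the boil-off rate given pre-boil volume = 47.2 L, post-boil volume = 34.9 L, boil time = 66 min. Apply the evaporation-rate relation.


rate = (V_pre − V_post) / (t_min/60)
rate = (47.2 − 34.9) / (66/60)

11.1818 L/hr


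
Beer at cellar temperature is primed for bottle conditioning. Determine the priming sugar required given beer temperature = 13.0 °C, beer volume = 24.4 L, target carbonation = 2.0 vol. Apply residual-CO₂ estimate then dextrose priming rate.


residual = 14.695·(0.01821 + 0.09011·e^(−0.04·T));  sugar = (target − residual)·4.0·V
residual = 14.695·(0.01821 + 0.09011·e^(−0.04·13.0)) = 1.0548
sugar = (2.0 − 1.0548)·4.0·24.4

92.2476 g


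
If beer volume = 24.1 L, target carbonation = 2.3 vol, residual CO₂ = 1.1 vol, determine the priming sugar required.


sugar = (target − residual)·4.0·V
sugar = (2.3 − 1.1)·4.0·24.1

115.6800 g


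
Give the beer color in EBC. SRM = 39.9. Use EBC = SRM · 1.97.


EBC = 39.9 · 1.97

78.6030 EBC


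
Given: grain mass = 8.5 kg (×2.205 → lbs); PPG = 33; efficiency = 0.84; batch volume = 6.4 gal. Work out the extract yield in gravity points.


points = lbs × PPG × eff / vol
lbs = 8.5 × 2.205 = 18.7425
points = 18.7425 × 33 × 0.84 / 6.4

81.1785 points


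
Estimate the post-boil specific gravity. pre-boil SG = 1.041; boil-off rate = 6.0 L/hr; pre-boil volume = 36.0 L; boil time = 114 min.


V_post = V_pre − rate·(t/60);  SG_post = 1 + (SG_pre−1)·V_pre/V_post
V_post = 36.0 − 6.0·(114/60) = 24.6000
SG_post = 1 + (1.041 − 1)·36.0/24.6000

1.0600


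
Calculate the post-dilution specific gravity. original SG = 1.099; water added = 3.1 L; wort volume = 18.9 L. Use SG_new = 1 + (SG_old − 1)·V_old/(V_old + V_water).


pts = (1.099 − 1)·1000·18.9/(18.9 + 3.1) = 85.0500
SG_new = 1 + 85.0500/1000

1.0851


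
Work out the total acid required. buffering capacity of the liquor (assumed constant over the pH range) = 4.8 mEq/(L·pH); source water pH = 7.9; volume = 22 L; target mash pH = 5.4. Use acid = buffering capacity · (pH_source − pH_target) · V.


acid = 4.8 · (7.9 − 5.4) · 22

264.0000 mEq


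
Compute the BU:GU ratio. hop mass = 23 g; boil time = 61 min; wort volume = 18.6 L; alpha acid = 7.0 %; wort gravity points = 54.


U = 1.65·0.000125^(GP/1000)·(1−e^(−0.04t))/4.15;  IBU = (α/100)·m·U·1000/V;  BU:GU = IBU/GP
U = 1.65·0.000125^(54/1000)·(1−e^(−0.04·61))/4.15 = 0.2234
IBU = (7.0/100)·23·0.2234·1000/18.6 = 19.3364
BU:GU = 19.3364/54

0.3581


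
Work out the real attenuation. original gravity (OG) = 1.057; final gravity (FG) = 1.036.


AA = (OG−FG)/(OG−1)·100;  RA = AA·0.8192
AA = (1.057 − 1.036)/(1.057 − 1)·100 = 36.8421
RA = 36.8421·0.8192

30.1811 %


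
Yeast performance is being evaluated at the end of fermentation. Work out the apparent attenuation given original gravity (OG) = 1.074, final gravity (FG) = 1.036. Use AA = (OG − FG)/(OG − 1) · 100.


AA = (1.074 − 1.036)/(1.074 − 1) · 100

51.3514 %


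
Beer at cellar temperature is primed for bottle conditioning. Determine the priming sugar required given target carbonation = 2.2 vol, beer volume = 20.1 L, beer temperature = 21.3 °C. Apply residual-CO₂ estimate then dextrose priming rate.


residual = 14.695·(0.01821 + 0.09011·e^(−0.04·T));  sugar = (target − residual)·4.0·V
residual = 14.695·(0.01821 + 0.09011·e^(−0.04·21.3)) = 0.8324
sugar = (2.2 − 0.8324)·4.0·20.1

109.9523 g


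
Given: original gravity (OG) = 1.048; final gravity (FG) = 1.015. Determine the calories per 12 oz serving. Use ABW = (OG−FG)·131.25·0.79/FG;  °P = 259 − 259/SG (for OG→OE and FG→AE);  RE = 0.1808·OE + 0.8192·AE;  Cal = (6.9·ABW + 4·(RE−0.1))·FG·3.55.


ABW = (1.048 − 1.015)·131.25·0.79/1.015 = 3.3711
OE = 259 − 259/1.048 = 11.8626 °P
AE = 259 − 259/1.015 = 3.8276 °P
RE = 0.1808·11.8626 + 0.8192·3.8276 = 5.2803 °P
Cal = (6.9·3.3711 + 4·(5.2803−0.1))·1.015·3.55

158.4781 kcal


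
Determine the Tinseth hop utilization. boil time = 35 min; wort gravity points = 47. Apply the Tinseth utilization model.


U = 1.65·0.000125^(GP/1000) · (1 − e^(−0.04·t))/4.15
bigness = 1.65·0.000125^(47/1000) = 1.0815
boil_factor = (1 − e^(−0.04·35))/4.15 = 0.1815
U = 1.0815 · 0.1815

0.1963


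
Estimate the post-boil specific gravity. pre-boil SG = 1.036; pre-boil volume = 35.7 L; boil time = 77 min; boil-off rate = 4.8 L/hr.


V_post = V_pre − rate·(t/60);  SG_post = 1 + (SG_pre−1)·V_pre/V_post
V_post = 35.7 − 4.8·(77/60) = 29.5400
SG_post = 1 + (1.036 − 1)·35.7/29.5400

1.0435


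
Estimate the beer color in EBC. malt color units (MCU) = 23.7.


SRM = 1.4922·MCU^0.6859;  EBC = SRM·1.97
SRM = 1.4922·23.7^0.6859 = 13.0848
EBC = 13.0848·1.97

25.7770 EBC


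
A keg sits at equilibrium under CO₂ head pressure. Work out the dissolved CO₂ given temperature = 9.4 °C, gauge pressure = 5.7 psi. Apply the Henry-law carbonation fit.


vols = (P + 14.695)·(0.01821 + 0.09011·e^(−0.04·T))
vols = (5.7 + 14.695)·(0.01821 + 0.09011·e^(−0.04·9.4))

1.6332 volumes


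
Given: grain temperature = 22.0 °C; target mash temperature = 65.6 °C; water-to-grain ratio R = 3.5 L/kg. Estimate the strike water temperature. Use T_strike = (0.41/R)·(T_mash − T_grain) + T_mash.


T_strike = (0.41/3.5)·(65.6 − 22.0) + 65.6

70.7074 °C


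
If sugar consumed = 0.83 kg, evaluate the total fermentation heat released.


Q = m_sugar · 590 kJ/kg
Q = 0.83 · 590

489.7000 kJ


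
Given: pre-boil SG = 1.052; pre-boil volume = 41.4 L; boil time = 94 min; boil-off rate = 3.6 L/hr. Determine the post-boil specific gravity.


V_post = V_pre − rate·(t/60);  SG_post = 1 + (SG_pre−1)·V_pre/V_post
V_post = 41.4 − 3.6·(94/60) = 35.7600
SG_post = 1 + (1.052 − 1)·41.4/35.7600

1.0602


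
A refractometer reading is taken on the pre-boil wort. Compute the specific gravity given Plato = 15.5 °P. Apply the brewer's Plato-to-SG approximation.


SG = 259/(259 − P)
SG = 259/(259 − 15.5)

1.0637


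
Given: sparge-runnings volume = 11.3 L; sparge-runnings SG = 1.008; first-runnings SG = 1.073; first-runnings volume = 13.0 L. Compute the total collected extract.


total = Σ (SG_i − 1)·1000·V_i
first = (1.073 − 1)·1000·13.0 = 949.0000
sparge = (1.008 − 1)·1000·11.3 = 90.4000
total = 949.0000 + 90.4000

1039.4000 gravity·L


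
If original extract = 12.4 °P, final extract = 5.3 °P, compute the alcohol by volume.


SG = 259/(259 − P);  ABV = (OG − FG)·131.25
OG = 259/(259 − 12.4) = 1.0503
FG = 259/(259 − 5.3) = 1.0209
ABV = (1.0503 − 1.0209)·131.25

3.8578 % ABV


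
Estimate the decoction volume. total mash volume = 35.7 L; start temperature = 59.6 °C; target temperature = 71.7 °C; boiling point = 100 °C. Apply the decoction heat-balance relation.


V_dec = V_total·(T_target − T_start)/(T_boil − T_start)
V_dec = 35.7·(71.7 − 59.6)/(100 − 59.6)

10.6923 L


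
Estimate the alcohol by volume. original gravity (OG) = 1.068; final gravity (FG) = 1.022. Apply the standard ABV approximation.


ABV = (OG − FG) · 131.25
ABV = (1.068 − 1.022) · 131.25

6.0375 % ABV


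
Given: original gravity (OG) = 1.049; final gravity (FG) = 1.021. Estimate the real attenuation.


AA = (OG−FG)/(OG−1)·100;  RA = AA·0.8192
AA = (1.049 − 1.021)/(1.049 − 1)·100 = 57.1429
RA = 57.1429·0.8192

46.8114 %


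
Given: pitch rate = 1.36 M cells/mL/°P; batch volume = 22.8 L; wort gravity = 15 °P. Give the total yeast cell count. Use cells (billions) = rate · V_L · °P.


cells = 1.36 · 22.8 · 15

465.1200 billion cells


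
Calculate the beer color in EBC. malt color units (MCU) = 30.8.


SRM = 1.4922·MCU^0.6859;  EBC = SRM·1.97
SRM = 1.4922·30.8^0.6859 = 15.6612
EBC = 15.6612·1.97

30.8525 EBC


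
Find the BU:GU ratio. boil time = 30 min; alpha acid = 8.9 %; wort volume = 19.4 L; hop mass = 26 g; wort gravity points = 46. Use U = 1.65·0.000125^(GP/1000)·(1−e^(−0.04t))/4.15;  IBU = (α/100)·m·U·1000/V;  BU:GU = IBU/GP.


U = 1.65·0.000125^(46/1000)·(1−e^(−0.04·30))/4.15 = 0.1838
IBU = (8.9/100)·26·0.1838·1000/19.4 = 21.9186
BU:GU = 21.9186/46

0.4765


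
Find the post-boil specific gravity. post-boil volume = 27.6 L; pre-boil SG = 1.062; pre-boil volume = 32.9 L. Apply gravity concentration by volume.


SG_post = 1 + (SG_pre − 1)·V_pre/V_post
pts_pre = (1.062 − 1)·1000 = 62.0000
pts_post = 62.0000·32.9/27.6 = 73.9058
SG_post = 1 + 73.9058/1000

1.0739


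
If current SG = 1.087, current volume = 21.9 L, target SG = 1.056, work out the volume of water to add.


V_water = V·((SG_curr − 1)/(SG_target − 1) − 1)
V_water = 21.9·((1.087 − 1)/(1.056 − 1) − 1)

12.1232 L


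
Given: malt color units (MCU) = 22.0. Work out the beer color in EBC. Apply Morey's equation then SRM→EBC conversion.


SRM = 1.4922·MCU^0.6859;  EBC = SRM·1.97
SRM = 1.4922·22.0^0.6859 = 12.4335
EBC = 12.4335·1.97

24.4941 EBC


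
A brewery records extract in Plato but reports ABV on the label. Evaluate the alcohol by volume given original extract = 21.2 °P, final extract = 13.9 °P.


SG = 259/(259 − P);  ABV = (OG − FG)·131.25
OG = 259/(259 − 21.2) = 1.0892
FG = 259/(259 − 13.9) = 1.0567
ABV = (1.0892 − 1.0567)·131.25

4.2576 % ABV


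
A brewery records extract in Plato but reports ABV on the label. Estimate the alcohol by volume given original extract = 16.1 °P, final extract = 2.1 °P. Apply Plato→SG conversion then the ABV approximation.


SG = 259/(259 − P);  ABV = (OG − FG)·131.25
OG = 259/(259 − 16.1) = 1.0663
FG = 259/(259 − 2.1) = 1.0082
ABV = (1.0663 − 1.0082)·131.25

7.6267 % ABV


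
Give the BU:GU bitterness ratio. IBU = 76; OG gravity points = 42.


BU:GU = IBU / OG_points
BU:GU = 76 / 42

1.8095


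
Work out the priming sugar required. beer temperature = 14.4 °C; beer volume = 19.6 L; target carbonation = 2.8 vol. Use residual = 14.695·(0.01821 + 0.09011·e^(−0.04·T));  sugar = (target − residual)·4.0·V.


residual = 14.695·(0.01821 + 0.09011·e^(−0.04·14.4)) = 1.0120
sugar = (2.8 − 1.0120)·4.0·19.6

140.1819 g


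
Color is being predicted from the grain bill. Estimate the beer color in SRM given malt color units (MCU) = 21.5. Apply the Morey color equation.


SRM = 1.4922 · MCU^0.6859
SRM = 1.4922 · 21.5^0.6859

12.2390 SRM
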